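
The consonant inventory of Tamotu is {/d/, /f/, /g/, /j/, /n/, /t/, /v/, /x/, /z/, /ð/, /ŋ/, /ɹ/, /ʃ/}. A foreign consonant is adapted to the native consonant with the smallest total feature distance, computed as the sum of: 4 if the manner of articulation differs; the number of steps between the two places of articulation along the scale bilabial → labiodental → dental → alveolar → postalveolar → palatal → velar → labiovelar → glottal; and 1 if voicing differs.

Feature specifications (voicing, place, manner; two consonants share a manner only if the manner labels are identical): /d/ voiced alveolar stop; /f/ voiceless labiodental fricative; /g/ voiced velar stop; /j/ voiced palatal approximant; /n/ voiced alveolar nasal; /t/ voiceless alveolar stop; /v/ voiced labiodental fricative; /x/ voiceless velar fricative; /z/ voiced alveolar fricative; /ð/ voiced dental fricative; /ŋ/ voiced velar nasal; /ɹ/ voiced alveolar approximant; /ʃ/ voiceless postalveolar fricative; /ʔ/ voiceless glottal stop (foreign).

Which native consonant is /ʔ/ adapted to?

/g/ is closest: same manner (stop), place distance 2 (glottal→velar), voicing differs (+1); total 3. Next closest is /t/ at distance 5.

g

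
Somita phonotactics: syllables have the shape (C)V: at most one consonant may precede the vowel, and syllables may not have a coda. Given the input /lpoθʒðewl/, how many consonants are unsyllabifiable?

5

Syllabifying with onset maximization leaves /l/, /θ/, /ʒ/, /w/, /l/ stranded (no codas are permitted; onsets are limited to one consonant).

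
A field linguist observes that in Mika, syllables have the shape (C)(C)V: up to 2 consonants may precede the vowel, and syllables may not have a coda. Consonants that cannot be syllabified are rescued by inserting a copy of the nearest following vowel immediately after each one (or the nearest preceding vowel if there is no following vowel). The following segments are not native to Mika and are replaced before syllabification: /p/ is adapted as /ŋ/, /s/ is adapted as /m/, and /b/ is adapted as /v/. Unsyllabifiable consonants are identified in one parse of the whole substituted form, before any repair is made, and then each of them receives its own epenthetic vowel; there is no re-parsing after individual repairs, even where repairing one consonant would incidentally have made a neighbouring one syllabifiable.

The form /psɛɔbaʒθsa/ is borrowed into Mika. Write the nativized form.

ŋmɛɔvaʒaθma

Substitution: /p/ → /ŋ/, /s/ → /m/, /b/ → /v/, giving /ŋmɛɔvaʒθma/.
Under (C)(C)V, the unsyllabifiable consonants are /ʒ/ (no codas are permitted; onsets may contain at most 2 consonants).
Each unlicensed consonant becomes the onset of a new syllable: /ʒ/ → /ʒa/.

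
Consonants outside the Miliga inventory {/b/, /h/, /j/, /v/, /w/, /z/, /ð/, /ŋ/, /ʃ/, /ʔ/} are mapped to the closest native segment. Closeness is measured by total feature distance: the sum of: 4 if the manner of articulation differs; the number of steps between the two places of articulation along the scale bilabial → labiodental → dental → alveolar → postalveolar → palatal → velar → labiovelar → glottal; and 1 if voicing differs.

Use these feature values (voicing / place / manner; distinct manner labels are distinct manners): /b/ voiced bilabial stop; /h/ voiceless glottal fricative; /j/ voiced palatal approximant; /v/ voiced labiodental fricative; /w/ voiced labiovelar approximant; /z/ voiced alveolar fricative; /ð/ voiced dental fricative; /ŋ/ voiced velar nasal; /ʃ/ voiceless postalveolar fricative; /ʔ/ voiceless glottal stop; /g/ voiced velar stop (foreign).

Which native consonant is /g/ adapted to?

ʔ

/ʔ/ is closest: same manner (stop), place distance 2 (velar→glottal), voicing differs (+1); total 3. Next closest is /ŋ/ at distance 4.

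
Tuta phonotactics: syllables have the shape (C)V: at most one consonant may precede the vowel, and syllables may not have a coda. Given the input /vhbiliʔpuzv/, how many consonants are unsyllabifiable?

5

Under (C)V, the unsyllabifiable consonants are /v/, /h/, /ʔ/, /z/, /v/ (no codas are permitted; onsets are limited to one consonant).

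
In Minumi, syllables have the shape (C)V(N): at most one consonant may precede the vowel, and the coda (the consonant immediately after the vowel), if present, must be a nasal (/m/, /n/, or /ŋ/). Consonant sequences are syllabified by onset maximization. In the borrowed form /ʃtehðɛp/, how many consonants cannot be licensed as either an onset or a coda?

Syllabifying with onset maximization leaves /ʃ/, /h/, /p/ stranded (only a nasal (/m/, /n/, or /ŋ/) is licensed in coda position; onsets are limited to one consonant).

3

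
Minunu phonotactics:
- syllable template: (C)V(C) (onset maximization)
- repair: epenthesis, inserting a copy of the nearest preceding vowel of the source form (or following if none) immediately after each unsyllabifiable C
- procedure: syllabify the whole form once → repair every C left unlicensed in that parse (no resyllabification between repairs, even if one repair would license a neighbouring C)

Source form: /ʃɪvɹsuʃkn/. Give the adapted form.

Syllabifying with onset maximization leaves /ɹ/, /k/, /n/ stranded (at most one coda consonant is licensed; onsets are limited to one consonant).
Epenthesis after each stranded consonant: /ɹ/ → /ɹɪ/, /k/ → /ku/, /n/ → /nu/.

ʃɪvɹɪsuʃkunu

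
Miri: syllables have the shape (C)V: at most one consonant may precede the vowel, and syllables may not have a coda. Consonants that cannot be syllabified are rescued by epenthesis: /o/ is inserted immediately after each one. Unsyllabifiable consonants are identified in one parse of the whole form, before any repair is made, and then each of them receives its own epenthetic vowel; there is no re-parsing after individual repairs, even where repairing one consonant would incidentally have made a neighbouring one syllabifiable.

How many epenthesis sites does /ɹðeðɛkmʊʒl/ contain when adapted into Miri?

The unsyllabifiable consonants are /ɹ/, /k/, /ʒ/, /l/; each receives one epenthetic vowel.

4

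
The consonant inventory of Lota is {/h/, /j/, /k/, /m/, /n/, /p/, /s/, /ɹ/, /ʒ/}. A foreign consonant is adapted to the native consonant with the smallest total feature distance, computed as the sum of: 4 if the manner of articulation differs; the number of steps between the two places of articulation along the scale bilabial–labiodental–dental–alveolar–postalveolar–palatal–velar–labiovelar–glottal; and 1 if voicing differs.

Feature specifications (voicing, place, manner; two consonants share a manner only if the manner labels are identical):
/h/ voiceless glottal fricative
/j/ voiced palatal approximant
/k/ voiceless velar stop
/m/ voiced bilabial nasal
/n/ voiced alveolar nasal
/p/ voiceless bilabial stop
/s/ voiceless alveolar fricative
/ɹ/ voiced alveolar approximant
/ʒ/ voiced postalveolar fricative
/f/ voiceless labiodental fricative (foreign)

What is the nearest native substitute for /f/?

s

/s/ is closest: same manner (fricative), place distance 2 (labiodental→alveolar), same voicing; total 2. Next closest is /ʒ/ at distance 4.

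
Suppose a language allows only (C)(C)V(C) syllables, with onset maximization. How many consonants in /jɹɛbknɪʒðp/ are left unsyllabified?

2

Syllabifying with onset maximization leaves /ð/, /p/ stranded (at most one coda consonant is licensed; onsets may contain at most 2 consonants).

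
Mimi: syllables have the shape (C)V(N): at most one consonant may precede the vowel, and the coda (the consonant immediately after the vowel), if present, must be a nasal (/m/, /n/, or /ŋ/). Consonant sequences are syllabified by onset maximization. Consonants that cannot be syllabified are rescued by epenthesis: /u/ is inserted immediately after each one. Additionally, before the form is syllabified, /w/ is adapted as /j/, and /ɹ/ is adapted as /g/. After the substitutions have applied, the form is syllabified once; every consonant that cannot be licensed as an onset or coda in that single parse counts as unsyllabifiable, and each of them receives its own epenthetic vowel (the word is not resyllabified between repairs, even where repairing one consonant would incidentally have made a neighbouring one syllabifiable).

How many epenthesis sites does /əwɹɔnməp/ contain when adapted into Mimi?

After substitution the input is /əjgɔnməp/.
The unsyllabifiable consonants are /j/, /p/; each receives one epenthetic vowel.

2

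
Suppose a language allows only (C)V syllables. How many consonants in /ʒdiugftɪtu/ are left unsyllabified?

3

The consonants /ʒ/, /g/, /f/ cannot be parsed into a legal (C)V syllable (no codas are permitted; onsets are limited to one consonant).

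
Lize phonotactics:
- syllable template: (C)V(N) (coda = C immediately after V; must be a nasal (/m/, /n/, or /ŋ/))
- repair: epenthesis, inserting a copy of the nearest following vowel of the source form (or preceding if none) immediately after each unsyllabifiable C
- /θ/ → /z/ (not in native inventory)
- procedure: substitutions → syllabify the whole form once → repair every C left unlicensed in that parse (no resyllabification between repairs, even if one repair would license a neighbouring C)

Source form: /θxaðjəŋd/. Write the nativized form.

Substitution: /θ/ → /z/, giving /zxaðjəŋd/.
Under (C)V(N), the unsyllabifiable consonants are /z/, /ð/, /d/ (only a nasal (/m/, /n/, or /ŋ/) is licensed in coda position; onsets are limited to one consonant).
Inserting the epenthetic vowel yields /z/ → /za/, /ð/ → /ðə/, /d/ → /də/.

zaxaðəjəŋdə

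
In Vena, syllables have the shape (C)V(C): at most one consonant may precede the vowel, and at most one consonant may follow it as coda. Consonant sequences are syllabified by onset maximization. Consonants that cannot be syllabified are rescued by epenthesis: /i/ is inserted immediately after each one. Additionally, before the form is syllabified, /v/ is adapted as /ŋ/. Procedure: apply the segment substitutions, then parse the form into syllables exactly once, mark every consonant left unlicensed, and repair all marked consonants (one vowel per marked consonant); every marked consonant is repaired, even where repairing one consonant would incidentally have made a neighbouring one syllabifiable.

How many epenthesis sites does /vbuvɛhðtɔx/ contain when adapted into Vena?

After substitution the input is /ŋbuŋɛhðtɔx/.
The unsyllabifiable consonants are /ŋ/, /ð/; each receives one epenthetic vowel.

2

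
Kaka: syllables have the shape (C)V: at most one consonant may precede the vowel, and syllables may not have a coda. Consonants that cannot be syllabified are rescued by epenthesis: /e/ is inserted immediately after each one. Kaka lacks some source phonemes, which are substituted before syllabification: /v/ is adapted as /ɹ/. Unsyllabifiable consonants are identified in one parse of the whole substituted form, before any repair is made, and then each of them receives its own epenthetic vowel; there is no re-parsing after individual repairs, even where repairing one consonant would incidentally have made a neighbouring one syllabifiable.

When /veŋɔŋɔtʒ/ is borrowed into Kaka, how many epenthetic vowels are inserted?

After substitution the input is /ɹeŋɔŋɔtʒ/.
The unsyllabifiable consonants are /t/, /ʒ/; each receives one epenthetic vowel.

2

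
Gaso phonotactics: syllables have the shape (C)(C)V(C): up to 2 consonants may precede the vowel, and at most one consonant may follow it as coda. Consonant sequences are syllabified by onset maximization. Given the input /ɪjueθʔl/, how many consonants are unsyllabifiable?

Syllabifying with onset maximization leaves /ʔ/, /l/ stranded (at most one coda consonant is licensed; onsets may contain at most 2 consonants).

2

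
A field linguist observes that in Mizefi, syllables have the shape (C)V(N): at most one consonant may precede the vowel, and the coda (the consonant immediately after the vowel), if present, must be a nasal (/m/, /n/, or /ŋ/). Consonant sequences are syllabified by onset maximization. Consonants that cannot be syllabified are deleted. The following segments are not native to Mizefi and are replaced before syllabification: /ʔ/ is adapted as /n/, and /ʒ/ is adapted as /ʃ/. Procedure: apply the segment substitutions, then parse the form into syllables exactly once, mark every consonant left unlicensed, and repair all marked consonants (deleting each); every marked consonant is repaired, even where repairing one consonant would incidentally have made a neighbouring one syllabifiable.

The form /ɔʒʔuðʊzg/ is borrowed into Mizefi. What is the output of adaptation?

Substitution: /ʒ/ → /ʃ/, /ʔ/ → /n/, giving /ɔʃnuðʊzg/.
Under (C)V(N), the unsyllabifiable consonants are /ʃ/, /z/, /g/ (only a nasal (/m/, /n/, or /ŋ/) is licensed in coda position; onsets are limited to one consonant).
Deleting the stranded consonants removes /ʃ/, /z/, /g/.

ɔnuðʊ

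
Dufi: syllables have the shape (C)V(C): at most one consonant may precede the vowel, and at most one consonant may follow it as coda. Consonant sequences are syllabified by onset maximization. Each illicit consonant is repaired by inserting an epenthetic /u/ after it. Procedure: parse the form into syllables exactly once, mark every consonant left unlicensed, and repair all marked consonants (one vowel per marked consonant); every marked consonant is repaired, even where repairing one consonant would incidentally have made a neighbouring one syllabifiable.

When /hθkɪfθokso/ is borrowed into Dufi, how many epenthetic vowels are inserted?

2

The unsyllabifiable consonants are /h/, /θ/; each receives one epenthetic vowel.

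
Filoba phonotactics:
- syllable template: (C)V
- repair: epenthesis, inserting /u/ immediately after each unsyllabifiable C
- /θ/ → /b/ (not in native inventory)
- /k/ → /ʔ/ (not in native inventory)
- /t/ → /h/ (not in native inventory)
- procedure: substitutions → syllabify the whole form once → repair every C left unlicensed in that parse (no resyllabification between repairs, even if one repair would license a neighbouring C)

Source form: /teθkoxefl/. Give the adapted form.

Substitution: /t/ → /h/, /θ/ → /b/, /k/ → /ʔ/, giving /hebʔoxefl/.
The consonants /b/, /f/, /l/ cannot be parsed into a legal (C)V syllable (no codas are permitted; onsets are limited to one consonant).
Inserting the epenthetic vowel yields /b/ → /bu/, /f/ → /fu/, /l/ → /lu/.

hebuʔoxefulu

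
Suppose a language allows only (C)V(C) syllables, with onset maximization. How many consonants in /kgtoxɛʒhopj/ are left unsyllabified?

3

Under (C)V(C), the unsyllabifiable consonants are /k/, /g/, /j/ (at most one coda consonant is licensed; onsets are limited to one consonant).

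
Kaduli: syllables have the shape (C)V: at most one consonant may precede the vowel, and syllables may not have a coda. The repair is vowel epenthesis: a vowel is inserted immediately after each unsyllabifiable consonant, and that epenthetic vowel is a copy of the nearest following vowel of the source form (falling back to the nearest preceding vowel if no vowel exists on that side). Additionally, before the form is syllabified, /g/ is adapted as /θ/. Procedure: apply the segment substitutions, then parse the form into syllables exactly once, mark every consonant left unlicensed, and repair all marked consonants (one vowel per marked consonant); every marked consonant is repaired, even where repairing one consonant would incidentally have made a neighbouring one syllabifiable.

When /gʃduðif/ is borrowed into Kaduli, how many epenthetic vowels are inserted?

3

After substitution the input is /θʃduðif/.
The unsyllabifiable consonants are /θ/, /ʃ/, /f/; each receives one epenthetic vowel.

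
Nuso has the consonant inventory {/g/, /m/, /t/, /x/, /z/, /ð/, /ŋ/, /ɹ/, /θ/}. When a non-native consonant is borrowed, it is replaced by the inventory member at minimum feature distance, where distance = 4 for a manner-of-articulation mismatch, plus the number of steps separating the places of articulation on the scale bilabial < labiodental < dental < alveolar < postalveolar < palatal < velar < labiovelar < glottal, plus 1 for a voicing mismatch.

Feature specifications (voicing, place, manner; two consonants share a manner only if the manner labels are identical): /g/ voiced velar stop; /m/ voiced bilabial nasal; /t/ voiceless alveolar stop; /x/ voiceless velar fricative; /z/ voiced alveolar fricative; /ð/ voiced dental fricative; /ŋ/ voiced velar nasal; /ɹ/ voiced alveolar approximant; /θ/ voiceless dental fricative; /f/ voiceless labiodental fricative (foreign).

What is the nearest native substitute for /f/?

θ

/θ/ is closest: same manner (fricative), place distance 1 (labiodental→dental), same voicing; total 1. Next closest is /ð/ at distance 2.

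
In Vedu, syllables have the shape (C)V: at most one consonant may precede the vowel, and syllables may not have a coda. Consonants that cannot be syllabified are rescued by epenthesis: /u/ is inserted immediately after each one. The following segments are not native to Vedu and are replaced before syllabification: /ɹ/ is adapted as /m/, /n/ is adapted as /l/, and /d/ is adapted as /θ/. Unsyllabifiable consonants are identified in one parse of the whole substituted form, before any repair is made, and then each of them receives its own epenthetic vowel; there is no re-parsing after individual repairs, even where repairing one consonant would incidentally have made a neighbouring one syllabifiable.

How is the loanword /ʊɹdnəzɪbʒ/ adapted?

Substitution: /ɹ/ → /m/, /d/ → /θ/, /n/ → /l/, giving /ʊmθləzɪbʒ/.
Under (C)V, the unsyllabifiable consonants are /m/, /θ/, /b/, /ʒ/ (no codas are permitted; onsets are limited to one consonant).
Inserting the epenthetic vowel yields /m/ → /mu/, /θ/ → /θu/, /b/ → /bu/, /ʒ/ → /ʒu/.

ʊmuθuləzɪbuʒu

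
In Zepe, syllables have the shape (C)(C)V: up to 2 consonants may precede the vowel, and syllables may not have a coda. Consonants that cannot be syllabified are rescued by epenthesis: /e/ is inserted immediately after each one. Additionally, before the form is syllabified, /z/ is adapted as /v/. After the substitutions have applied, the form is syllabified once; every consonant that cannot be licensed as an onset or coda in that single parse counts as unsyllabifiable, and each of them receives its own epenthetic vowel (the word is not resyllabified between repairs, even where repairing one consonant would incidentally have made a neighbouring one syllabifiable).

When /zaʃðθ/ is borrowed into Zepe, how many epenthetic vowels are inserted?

3

After substitution the input is /vaʃðθ/.
The unsyllabifiable consonants are /ʃ/, /ð/, /θ/; each receives one epenthetic vowel.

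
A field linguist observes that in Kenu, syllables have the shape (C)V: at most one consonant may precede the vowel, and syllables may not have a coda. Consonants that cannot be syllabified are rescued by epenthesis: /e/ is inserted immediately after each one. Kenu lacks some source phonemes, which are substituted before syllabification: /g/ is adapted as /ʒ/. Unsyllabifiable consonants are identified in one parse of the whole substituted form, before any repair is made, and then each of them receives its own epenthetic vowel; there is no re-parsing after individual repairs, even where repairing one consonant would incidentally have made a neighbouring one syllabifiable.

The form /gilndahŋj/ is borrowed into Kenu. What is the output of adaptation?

ʒilenedaheŋeje

Substitution: /g/ → /ʒ/, giving /ʒilndahŋj/.
Syllabifying with onset maximization leaves /l/, /n/, /h/, /ŋ/, /j/ stranded (no codas are permitted; onsets are limited to one consonant).
Epenthesis after each stranded consonant: /l/ → /le/, /n/ → /ne/, /h/ → /he/, /ŋ/ → /ŋe/, /j/ → /je/.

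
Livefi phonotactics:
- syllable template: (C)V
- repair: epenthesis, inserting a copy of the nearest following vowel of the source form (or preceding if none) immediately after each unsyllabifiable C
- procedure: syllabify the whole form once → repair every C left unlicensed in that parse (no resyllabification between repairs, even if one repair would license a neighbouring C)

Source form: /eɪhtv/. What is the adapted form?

eɪhɪtɪvɪ

Syllabifying with onset maximization leaves /h/, /t/, /v/ stranded (no codas are permitted; onsets are limited to one consonant).
Inserting the epenthetic vowel yields /h/ → /hɪ/, /t/ → /tɪ/, /v/ → /vɪ/.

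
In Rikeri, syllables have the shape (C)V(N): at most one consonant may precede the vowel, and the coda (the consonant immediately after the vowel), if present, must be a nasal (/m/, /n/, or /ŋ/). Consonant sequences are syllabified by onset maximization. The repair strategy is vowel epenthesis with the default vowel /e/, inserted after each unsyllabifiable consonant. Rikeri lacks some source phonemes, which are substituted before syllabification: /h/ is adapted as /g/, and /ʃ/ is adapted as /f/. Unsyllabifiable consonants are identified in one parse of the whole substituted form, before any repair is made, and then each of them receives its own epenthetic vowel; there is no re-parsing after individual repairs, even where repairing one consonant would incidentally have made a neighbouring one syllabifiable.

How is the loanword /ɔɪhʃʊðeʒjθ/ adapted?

ɔɪgefʊðeʒejeθe

Substitution: /h/ → /g/, /ʃ/ → /f/, giving /ɔɪgfʊðeʒjθ/.
Under (C)V(N), the unsyllabifiable consonants are /g/, /ʒ/, /j/, /θ/ (only a nasal (/m/, /n/, or /ŋ/) is licensed in coda position; onsets are limited to one consonant).
Epenthesis after each stranded consonant: /g/ → /ge/, /ʒ/ → /ʒe/, /j/ → /je/, /θ/ → /θe/.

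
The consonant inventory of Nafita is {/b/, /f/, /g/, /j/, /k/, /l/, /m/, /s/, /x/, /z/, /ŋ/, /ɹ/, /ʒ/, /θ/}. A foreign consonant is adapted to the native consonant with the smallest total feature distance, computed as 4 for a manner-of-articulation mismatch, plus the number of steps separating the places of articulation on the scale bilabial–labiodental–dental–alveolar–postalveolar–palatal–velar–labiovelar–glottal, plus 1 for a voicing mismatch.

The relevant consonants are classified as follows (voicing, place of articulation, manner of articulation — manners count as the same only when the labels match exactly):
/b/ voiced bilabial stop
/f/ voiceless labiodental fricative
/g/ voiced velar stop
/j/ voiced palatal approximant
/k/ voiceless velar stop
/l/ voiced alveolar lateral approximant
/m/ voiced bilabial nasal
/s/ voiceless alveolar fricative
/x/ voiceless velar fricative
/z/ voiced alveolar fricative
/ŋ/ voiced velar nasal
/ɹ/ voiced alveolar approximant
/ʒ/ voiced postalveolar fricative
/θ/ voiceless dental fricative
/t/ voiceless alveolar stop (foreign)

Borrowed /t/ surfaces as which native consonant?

/k/ is closest: same manner (stop), place distance 3 (alveolar→velar), same voicing; total 3. Next closest is /b/ at distance 4.

k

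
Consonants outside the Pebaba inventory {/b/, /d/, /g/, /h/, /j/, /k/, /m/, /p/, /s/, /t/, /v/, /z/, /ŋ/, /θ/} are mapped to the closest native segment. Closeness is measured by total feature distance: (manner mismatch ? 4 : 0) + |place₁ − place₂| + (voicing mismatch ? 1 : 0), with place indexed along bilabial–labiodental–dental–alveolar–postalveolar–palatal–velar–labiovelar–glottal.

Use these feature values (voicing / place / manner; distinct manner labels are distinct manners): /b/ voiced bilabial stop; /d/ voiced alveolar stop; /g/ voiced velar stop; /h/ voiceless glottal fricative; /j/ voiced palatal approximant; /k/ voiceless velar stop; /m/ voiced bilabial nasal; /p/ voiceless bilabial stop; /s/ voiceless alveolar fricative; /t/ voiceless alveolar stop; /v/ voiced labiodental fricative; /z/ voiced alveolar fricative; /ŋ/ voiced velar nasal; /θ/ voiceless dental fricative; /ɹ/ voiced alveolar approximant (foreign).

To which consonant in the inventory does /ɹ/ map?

/j/ is closest: same manner (approximant), place distance 2 (alveolar→palatal), same voicing; total 2. Next closest is /d/ at distance 4.

j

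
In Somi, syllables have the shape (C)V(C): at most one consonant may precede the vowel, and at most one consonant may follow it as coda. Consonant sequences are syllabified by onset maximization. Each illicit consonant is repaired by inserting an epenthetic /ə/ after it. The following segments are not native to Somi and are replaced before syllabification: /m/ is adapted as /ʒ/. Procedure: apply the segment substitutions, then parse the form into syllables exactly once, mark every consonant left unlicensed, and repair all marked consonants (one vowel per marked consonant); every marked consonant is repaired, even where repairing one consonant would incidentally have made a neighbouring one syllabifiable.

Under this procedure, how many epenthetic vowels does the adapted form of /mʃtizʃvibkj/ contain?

After substitution the input is /ʒʃtizʃvibkj/.
The unsyllabifiable consonants are /ʒ/, /ʃ/, /ʃ/, /k/, /j/; each receives one epenthetic vowel.

5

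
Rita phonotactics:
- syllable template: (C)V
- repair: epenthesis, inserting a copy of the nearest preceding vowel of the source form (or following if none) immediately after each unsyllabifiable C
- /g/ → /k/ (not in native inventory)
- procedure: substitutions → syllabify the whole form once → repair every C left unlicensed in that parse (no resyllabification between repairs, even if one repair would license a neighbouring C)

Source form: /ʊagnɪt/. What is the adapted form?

Substitution: /g/ → /k/, giving /ʊaknɪt/.
The consonants /k/, /t/ cannot be parsed into a legal (C)V syllable (no codas are permitted; onsets are limited to one consonant).
Each unlicensed consonant becomes the onset of a new syllable: /k/ → /ka/, /t/ → /tɪ/.

ʊakanɪtɪ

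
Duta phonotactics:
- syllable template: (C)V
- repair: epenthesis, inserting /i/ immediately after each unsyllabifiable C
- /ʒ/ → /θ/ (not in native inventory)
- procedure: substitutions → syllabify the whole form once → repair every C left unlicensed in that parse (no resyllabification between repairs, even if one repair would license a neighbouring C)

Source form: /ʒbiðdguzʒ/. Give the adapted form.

Substitution: /ʒ/ → /θ/, giving /θbiðdguzθ/.
The consonants /θ/, /ð/, /d/, /z/, /θ/ cannot be parsed into a legal (C)V syllable (no codas are permitted; onsets are limited to one consonant).
Epenthesis after each stranded consonant: /θ/ → /θi/, /ð/ → /ði/, /d/ → /di/, /z/ → /zi/, /θ/ → /θi/.

θibiðidiguziθi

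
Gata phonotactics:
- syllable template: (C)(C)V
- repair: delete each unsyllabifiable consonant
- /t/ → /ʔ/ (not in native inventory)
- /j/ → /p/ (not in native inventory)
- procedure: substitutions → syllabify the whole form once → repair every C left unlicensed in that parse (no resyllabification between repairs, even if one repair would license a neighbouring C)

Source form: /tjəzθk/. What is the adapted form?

Substitution: /t/ → /ʔ/, /j/ → /p/, giving /ʔpəzθk/.
The consonants /z/, /θ/, /k/ cannot be parsed into a legal (C)(C)V syllable (no codas are permitted; onsets may contain at most 2 consonants).
Each unlicensed consonant is deleted: /z/, /θ/, /k/.

ʔpə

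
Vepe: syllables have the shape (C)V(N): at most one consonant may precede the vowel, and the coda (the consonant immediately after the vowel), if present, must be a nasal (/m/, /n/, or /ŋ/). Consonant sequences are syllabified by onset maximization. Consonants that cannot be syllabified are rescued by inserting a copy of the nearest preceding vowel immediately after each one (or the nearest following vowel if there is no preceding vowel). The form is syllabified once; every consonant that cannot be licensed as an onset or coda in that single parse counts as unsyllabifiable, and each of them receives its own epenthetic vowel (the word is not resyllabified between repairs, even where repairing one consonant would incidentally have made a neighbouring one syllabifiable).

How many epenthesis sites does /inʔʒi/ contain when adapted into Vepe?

1

The unsyllabifiable consonants are /ʔ/; each receives one epenthetic vowel.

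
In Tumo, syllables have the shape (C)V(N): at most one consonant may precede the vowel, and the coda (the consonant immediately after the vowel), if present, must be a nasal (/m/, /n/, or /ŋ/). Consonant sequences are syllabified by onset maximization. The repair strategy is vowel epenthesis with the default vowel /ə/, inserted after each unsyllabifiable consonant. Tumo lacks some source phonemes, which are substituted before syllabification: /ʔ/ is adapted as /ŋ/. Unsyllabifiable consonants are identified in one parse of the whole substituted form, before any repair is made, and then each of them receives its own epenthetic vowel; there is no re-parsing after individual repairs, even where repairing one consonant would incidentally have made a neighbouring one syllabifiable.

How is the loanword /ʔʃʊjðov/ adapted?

ŋəʃʊjəðovə

Substitution: /ʔ/ → /ŋ/, giving /ŋʃʊjðov/.
Under (C)V(N), the unsyllabifiable consonants are /ŋ/, /j/, /v/ (only a nasal (/m/, /n/, or /ŋ/) is licensed in coda position; onsets are limited to one consonant).
Epenthesis after each stranded consonant: /ŋ/ → /ŋə/, /j/ → /jə/, /v/ → /və/.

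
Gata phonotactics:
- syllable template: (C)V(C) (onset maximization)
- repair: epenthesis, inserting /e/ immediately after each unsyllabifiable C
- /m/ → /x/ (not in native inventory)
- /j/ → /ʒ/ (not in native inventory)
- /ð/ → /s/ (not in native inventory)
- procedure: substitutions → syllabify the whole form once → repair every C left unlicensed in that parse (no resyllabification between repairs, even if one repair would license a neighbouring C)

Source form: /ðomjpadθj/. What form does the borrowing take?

soxʒepadθeʒe

Substitution: /ð/ → /s/, /m/ → /x/, /j/ → /ʒ/, giving /soxʒpadθʒ/.
Syllabifying with onset maximization leaves /ʒ/, /θ/, /ʒ/ stranded (at most one coda consonant is licensed; onsets are limited to one consonant).
Epenthesis after each stranded consonant: /ʒ/ → /ʒe/, /θ/ → /θe/, /ʒ/ → /ʒe/.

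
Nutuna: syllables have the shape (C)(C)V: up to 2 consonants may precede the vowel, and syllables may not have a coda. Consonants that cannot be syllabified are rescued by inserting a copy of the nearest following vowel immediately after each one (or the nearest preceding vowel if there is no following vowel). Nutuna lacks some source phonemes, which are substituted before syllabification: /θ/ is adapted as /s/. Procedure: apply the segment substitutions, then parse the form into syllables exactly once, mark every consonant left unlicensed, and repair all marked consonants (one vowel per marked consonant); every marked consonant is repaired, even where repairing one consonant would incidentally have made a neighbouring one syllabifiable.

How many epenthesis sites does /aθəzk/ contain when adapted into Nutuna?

After substitution the input is /asəzk/.
The unsyllabifiable consonants are /z/, /k/; each receives one epenthetic vowel.

2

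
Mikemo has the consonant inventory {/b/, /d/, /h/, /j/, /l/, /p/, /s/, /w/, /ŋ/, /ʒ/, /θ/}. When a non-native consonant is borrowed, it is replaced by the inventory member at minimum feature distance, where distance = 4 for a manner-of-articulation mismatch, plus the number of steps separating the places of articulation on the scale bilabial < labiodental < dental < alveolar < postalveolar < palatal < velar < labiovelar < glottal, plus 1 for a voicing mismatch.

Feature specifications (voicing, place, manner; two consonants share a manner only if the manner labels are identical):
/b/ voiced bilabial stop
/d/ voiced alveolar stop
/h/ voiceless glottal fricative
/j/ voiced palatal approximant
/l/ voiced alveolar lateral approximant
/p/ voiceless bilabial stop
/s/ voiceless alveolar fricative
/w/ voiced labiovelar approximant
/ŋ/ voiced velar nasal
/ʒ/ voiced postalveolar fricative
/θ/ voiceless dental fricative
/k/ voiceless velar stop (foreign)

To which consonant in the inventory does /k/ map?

d

/d/ is closest: same manner (stop), place distance 3 (velar→alveolar), voicing differs (+1); total 4. Next closest is /ŋ/ at distance 5.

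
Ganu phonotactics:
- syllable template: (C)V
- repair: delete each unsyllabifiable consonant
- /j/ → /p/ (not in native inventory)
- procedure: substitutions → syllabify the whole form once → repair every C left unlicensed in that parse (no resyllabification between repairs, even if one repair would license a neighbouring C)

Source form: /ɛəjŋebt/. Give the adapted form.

ɛəŋe

Substitution: /j/ → /p/, giving /ɛəpŋebt/.
Under (C)V, the unsyllabifiable consonants are /p/, /b/, /t/ (no codas are permitted; onsets are limited to one consonant).
Each unlicensed consonant is deleted: /p/, /b/, /t/.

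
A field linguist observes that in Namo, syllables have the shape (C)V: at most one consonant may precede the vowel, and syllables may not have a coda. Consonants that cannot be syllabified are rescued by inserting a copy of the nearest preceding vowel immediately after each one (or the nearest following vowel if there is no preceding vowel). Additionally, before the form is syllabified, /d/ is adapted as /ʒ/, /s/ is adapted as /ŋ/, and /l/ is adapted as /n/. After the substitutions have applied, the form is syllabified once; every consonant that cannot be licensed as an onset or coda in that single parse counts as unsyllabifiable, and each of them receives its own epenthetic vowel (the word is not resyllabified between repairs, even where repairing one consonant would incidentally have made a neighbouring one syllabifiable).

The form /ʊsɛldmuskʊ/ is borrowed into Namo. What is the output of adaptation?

Substitution: /s/ → /ŋ/, /l/ → /n/, /d/ → /ʒ/, giving /ʊŋɛnʒmuŋkʊ/.
Under (C)V, the unsyllabifiable consonants are /n/, /ʒ/, /ŋ/ (no codas are permitted; onsets are limited to one consonant).
Epenthesis after each stranded consonant: /n/ → /nɛ/, /ʒ/ → /ʒɛ/, /ŋ/ → /ŋu/.

ʊŋɛnɛʒɛmuŋukʊ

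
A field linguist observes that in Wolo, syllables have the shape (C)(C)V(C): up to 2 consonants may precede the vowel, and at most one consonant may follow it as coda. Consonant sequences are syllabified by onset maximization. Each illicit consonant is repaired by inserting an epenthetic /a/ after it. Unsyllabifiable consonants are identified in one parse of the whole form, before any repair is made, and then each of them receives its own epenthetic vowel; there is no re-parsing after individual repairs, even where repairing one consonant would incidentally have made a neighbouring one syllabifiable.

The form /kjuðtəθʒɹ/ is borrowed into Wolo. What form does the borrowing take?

Under (C)(C)V(C), the unsyllabifiable consonants are /ʒ/, /ɹ/ (at most one coda consonant is licensed; onsets may contain at most 2 consonants).
Inserting the epenthetic vowel yields /ʒ/ → /ʒa/, /ɹ/ → /ɹa/.

kjuðtəθʒaɹa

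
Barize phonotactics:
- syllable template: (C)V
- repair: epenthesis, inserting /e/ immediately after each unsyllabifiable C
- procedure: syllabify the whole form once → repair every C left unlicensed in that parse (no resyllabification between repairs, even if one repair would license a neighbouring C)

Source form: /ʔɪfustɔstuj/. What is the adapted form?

The consonants /s/, /s/, /j/ cannot be parsed into a legal (C)V syllable (no codas are permitted; onsets are limited to one consonant).
Each unlicensed consonant becomes the onset of a new syllable: /s/ → /se/, /s/ → /se/, /j/ → /je/.

ʔɪfusetɔsetuje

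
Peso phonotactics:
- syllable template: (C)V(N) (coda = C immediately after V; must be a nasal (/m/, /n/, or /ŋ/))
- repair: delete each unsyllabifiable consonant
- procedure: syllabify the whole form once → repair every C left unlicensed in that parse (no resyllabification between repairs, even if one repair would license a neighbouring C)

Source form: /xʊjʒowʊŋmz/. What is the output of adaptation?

xʊʒowʊŋ

Syllabifying with onset maximization leaves /j/, /m/, /z/ stranded (only a nasal (/m/, /n/, or /ŋ/) is licensed in coda position; onsets are limited to one consonant).
Deletion applies to /j/, /m/, /z/.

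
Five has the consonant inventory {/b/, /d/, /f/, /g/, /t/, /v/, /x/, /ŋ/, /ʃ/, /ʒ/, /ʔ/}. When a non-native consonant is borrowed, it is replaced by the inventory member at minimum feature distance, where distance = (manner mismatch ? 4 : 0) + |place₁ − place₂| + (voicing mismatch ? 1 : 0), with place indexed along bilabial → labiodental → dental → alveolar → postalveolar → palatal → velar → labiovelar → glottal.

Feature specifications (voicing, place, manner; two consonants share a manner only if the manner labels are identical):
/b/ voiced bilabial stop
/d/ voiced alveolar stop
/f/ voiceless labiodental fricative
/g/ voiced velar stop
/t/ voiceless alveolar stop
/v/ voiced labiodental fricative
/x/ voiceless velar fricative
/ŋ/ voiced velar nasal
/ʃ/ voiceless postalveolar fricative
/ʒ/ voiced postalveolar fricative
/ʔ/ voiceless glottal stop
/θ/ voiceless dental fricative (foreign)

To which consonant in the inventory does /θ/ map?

/f/ is closest: same manner (fricative), place distance 1 (dental→labiodental), same voicing; total 1. Next closest is /v/ at distance 2.

f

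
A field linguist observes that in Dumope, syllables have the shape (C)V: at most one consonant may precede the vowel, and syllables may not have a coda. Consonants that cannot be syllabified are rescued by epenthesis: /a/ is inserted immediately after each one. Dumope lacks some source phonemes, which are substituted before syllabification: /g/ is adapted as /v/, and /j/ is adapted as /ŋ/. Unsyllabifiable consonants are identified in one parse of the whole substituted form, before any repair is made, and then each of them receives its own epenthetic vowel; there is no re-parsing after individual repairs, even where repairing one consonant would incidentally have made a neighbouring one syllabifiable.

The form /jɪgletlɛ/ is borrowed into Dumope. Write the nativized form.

Substitution: /j/ → /ŋ/, /g/ → /v/, giving /ŋɪvletlɛ/.
Under (C)V, the unsyllabifiable consonants are /v/, /t/ (no codas are permitted; onsets are limited to one consonant).
Epenthesis after each stranded consonant: /v/ → /va/, /t/ → /ta/.

ŋɪvaletalɛ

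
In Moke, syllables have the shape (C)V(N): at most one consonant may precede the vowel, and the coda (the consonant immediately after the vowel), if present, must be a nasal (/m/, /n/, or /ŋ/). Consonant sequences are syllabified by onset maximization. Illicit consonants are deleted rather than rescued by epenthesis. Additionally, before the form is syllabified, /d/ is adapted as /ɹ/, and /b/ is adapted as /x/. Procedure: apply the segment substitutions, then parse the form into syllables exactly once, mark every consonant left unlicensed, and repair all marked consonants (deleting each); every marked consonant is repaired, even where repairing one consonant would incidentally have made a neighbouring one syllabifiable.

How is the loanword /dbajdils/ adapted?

xaɹi

Substitution: /d/ → /ɹ/, /b/ → /x/, giving /ɹxajɹils/.
Under (C)V(N), the unsyllabifiable consonants are /ɹ/, /j/, /l/, /s/ (only a nasal (/m/, /n/, or /ŋ/) is licensed in coda position; onsets are limited to one consonant).
Deletion applies to /ɹ/, /j/, /l/, /s/.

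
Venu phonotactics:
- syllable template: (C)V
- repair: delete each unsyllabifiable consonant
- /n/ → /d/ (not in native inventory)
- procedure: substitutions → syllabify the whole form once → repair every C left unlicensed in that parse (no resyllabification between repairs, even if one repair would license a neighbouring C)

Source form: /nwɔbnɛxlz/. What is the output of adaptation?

Substitution: /n/ → /d/, giving /dwɔbdɛxlz/.
Under (C)V, the unsyllabifiable consonants are /d/, /b/, /x/, /l/, /z/ (no codas are permitted; onsets are limited to one consonant).
Deletion applies to /d/, /b/, /x/, /l/, /z/.

wɔdɛ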